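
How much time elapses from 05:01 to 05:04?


0h 3m

End time in minutes: 5×60 + 4 = 304
Start time in minutes: 5×60 + 1 = 301
Difference = 304 - 301 = 3 minutes
= 0 hours 3 minutes


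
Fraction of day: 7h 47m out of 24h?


0.3243 (32.43%)

Total minutes: 7×60 + 47 = 467
Day = 24×60 = 1440 minutes
Fraction = 467/1440 ≈ 0.3243
As a percentage: 467/1440 × 100 ≈ 32.43%


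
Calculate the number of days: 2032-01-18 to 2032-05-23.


126 days

From January 18, 2032 to May 23, 2032
Rest of January 2032: 31 - 18 = 13
Full months: February 2032 29, March 31, April 30
Days into May 2032: 23
Total = 13 + 29 + 31 + 30 + 23 = 126 days


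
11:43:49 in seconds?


42229 seconds

Hours: 11 × 3600 = 39600
Minutes: 43 × 60 = 2580
Seconds: 49
Total = 39600 + 2580 + 49 = 42229


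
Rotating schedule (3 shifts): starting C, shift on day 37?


Shifts: A, B, C
Start: C (index 2)
Day 37: (2 + 37 - 1) mod 3
= 38 mod 3
= 2
Index 2 → shift C

Shift C


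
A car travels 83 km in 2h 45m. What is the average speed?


30.2 km/h

Distance: 83 km
Time: 2h 45m = 165 min = 165/60 = 11/4 hours
Speed = 83 ÷ (11/4) = 83 × 4 / 11 = 332/11 ≈ 30.2 km/h


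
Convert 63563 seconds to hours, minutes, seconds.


17h 39m 23s

Hours: 63563 ÷ 3600 = 17 remainder 2363
Minutes: 2363 ÷ 60 = 39 remainder 23
Seconds: 23


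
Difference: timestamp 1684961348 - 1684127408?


833940 seconds (231.7 hours / 9.65 days)

Difference = 1684961348 - 1684127408 = 833940 seconds
In hours: 833940 / 3600 ≈ 231.7
In days: 833940 / 86400 ≈ 9.65


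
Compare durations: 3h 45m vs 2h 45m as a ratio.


Duration 1: 225 minutes
Duration 2: 165 minutes
Ratio = 225:165
GCD = 15
Simplified = 15:11
As a decimal: 15/11 ≈ 1.36

15:11 (1.36)


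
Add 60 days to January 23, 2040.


March 23, 2040

Start: January 23, 2040
Add 60 days
January 23 → February 1: 31 - 23 + 1 = 9 days (60 - 9 = 51 left)
February 1 → March 1: 29 - 1 + 1 = 29 days (51 - 29 = 22 left)
March 1 + 22 = March 23, 2040


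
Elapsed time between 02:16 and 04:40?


2h 24m

End time in minutes: 4×60 + 40 = 280
Start time in minutes: 2×60 + 16 = 136
Difference = 280 - 136 = 144 minutes
= 2 hours 24 minutes


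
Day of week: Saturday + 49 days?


Start: Saturday (index 5)
(5 + 49) mod 7
= 54 mod 7
= 5
Index 5 → Saturday

Saturday


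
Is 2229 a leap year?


No

Rules: divisible by 4 AND (not by 100 OR by 400)
2229 ÷ 4 = 557 remainder 1 → not divisible by 4
Not divisible by 4 → not a leap year


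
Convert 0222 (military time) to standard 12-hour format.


Hour: 2
2 < 12 → AM

2:22 AM


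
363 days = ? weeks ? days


Weeks: 363 ÷ 7 = 51 remainder 6

51 weeks 6 days


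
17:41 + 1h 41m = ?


19:22

Start: 1061 minutes from midnight
Add: 101 minutes
Total: 1162 minutes
Hours: 1162 ÷ 60 = 19 remainder 22


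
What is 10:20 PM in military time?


Input: 10:20 PM
PM: 10 + 12 = 22

22:20


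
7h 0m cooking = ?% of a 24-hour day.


29.2%

Time: 420 minutes
Day: 1440 minutes
Percentage = (420/1440) × 100 ≈ 29.2%


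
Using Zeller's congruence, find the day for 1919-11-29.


Zeller's congruence:
q=29, m=11, k=19, j=19
h = (29 + ⌊13×12/5⌋ + 19 + ⌊19/4⌋ + ⌊19/4⌋ - 2×19) mod 7
= (29 + 31 + 19 + 4 + 4 - 38) mod 7
= 49 mod 7 = 0
h=0 → Saturday

Saturday


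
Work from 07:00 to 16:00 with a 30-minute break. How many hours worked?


8h 30m (510 minutes)

Total time = (16×60+0) - (7×60+0)
= 960 - 420 = 540 min
Minus break: 540 - 30 = 510 min
= 8h 30m


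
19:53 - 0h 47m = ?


19:06

Start: 1193 minutes from midnight
Subtract: 47 minutes
Remaining: 1193 - 47 = 1146
Hours: 19, Minutes: 6


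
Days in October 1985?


Month: October (month 10)
October has 31 days

31 days


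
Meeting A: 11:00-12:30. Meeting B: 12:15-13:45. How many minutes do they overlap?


15 minutes

Meeting A: 660-750 (in minutes from midnight)
Meeting B: 735-825
Overlap start = max(660, 735) = 735
Overlap end = min(750, 825) = 750
Overlap = max(0, 750 - 735) = 15 min


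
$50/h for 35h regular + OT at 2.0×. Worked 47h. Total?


Regular: 35h × $50 = $1750.00
Overtime: 47 - 35 = 12h
OT pay: 12h × $50 × 2.0 = $1200.00
Total = $1750.00 + $1200.00 = $2950.00

$2950.00


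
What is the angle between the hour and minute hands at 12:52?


74.0°

Hour hand (12 ≡ 0 on the dial): 0×30 + 52×0.5 = 26.0°
Minute hand = 52×6 = 312°
Difference = |26.0 - 312| = 286.0°
Since > 180°: 360 - 286.0 = 74.0°


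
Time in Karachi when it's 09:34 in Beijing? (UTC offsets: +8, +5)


Time difference = UTC+5 - UTC+8 = -3 hours
New hour = (9 -3) mod 24
= 6 mod 24 = 6
Minutes unchanged → 06:34

06:34


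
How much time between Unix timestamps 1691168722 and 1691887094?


718372 seconds (199.5 hours / 8.31 days)

Difference = 1691887094 - 1691168722 = 718372 seconds
In hours: 718372 / 3600 ≈ 199.5
In days: 718372 / 86400 ≈ 8.31


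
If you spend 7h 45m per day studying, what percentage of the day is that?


32.3%

Time: 465 minutes
Day: 1440 minutes
Percentage = (465/1440) × 100 ≈ 32.3%


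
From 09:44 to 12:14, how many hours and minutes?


2h 30m

End time in minutes: 12×60 + 14 = 734
Start time in minutes: 9×60 + 44 = 584
Difference = 734 - 584 = 150 minutes
= 2 hours 30 minutes


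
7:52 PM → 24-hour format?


Input: 7:52 PM
PM: 7 + 12 = 19

19:52


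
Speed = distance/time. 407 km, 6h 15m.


Distance: 407 km
Time: 6h 15m = 375 min = 375/60 = 25/4 hours
Speed = 407 ÷ (25/4) = 407 × 4 / 25 = 1628/25 ≈ 65.1 km/h

65.1 km/h


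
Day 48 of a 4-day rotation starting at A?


Shifts: A, B, C, D
Start: A (index 0)
Day 48: (0 + 48 - 1) mod 4
= 47 mod 4
= 3
Index 3 → shift D

Shift D


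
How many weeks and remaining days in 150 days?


21 weeks 3 days

Weeks: 150 ÷ 7 = 21 remainder 3


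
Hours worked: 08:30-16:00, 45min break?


6h 45m (405 minutes)

Total time = (16×60+0) - (8×60+30)
= 960 - 510 = 450 min
Minus break: 450 - 45 = 405 min
= 6h 45m


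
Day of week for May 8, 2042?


Thursday

Zeller's congruence:
q=8, m=5, k=42, j=20
h = (8 + ⌊13×6/5⌋ + 42 + ⌊42/4⌋ + ⌊20/4⌋ - 2×20) mod 7
= (8 + 15 + 42 + 10 + 5 - 40) mod 7
= 40 mod 7 = 5
h=5 → Thursday


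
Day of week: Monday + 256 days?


Friday

Start: Monday (index 0)
(0 + 256) mod 7
= 256 mod 7
= 4
Index 4 → Friday


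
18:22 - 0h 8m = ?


18:14

Start: 1102 minutes from midnight
Subtract: 8 minutes
Remaining: 1102 - 8 = 1094
Hours: 18, Minutes: 14


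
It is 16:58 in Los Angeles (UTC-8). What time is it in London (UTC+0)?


00:58 (next day)

Time difference = UTC+0 - UTC-8 = +8 hours
New hour = (16 + 8) mod 24
= 24 mod 24 = 0
Minutes unchanged → 00:58; 24 ≥ 24 → next day


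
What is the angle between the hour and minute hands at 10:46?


Hour hand = 10×30 + 46×0.5 = 323.0°
Minute hand = 46×6 = 276°
Difference = |323.0 - 276| = 47.0°

47.0°


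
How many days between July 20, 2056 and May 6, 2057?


From July 20, 2056 to May 6, 2057
Rest of July 2056: 31 - 20 = 11
Full months: August 31, September 30, October 31, November 30, December 31, January 31, February 2057 28, March 31, April 30
Days into May 2057: 6
Total = 11 + 31 + 30 + 31 + 30 + 31 + 31 + 28 + 31 + 30 + 6 = 290 days

290 days


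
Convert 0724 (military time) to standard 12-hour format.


Hour: 7
7 < 12 → AM

7:24 AM


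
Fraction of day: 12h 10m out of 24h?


0.5069 (50.69%)

Total minutes: 12×60 + 10 = 730
Day = 24×60 = 1440 minutes
Fraction = 730/1440 ≈ 0.5069
As a percentage: 730/1440 × 100 ≈ 50.69%


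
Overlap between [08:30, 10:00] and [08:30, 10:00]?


Meeting A: 510-600 (in minutes from midnight)
Meeting B: 510-600
Overlap start = max(510, 510) = 510
Overlap end = min(600, 600) = 600
Overlap = max(0, 600 - 510) = 90 min

90 minutes


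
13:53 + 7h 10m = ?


21:03

Start: 833 minutes from midnight
Add: 430 minutes
Total: 1263 minutes
Hours: 1263 ÷ 60 = 21 remainder 3


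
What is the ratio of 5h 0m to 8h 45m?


Duration 1: 300 minutes
Duration 2: 525 minutes
Ratio = 300:525
GCD = 75
Simplified = 4:7
As a decimal: 4/7 ≈ 0.57

4:7 (0.57)


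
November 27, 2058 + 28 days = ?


Start: November 27, 2058
Add 28 days
November 27 → December 1: 30 - 27 + 1 = 4 days (28 - 4 = 24 left)
December 1 + 24 = December 25, 2058

December 25, 2058


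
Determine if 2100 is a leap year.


No

Rules: divisible by 4 AND (not by 100 OR by 400)
2100 ÷ 4 = 525 exactly → divisible by 4
2100 ÷ 100 = 21 exactly → divisible by 100
2100 ÷ 400 = 5 remainder 100 → not divisible by 400
Divisible by 100 but not by 400 → not a leap year


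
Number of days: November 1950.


30 days

Month: November (month 11)
November has 30 days


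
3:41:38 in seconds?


13298 seconds

Hours: 3 × 3600 = 10800
Minutes: 41 × 60 = 2460
Seconds: 38
Total = 10800 + 2460 + 38 = 13298


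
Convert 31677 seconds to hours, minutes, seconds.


8h 47m 57s

Hours: 31677 ÷ 3600 = 8 remainder 2877
Minutes: 2877 ÷ 60 = 47 remainder 57
Seconds: 57


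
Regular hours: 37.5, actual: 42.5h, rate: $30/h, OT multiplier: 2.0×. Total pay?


$1425.00

Regular: 37.5h × $30 = $1125.00
Overtime: 42.5 - 37.5 = 5.0h
OT pay: 5.0h × $30 × 2.0 = $300.00
Total = $1125.00 + $300.00 = $1425.00


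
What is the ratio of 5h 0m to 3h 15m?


20:13 (1.54)

Duration 1: 300 minutes
Duration 2: 195 minutes
Ratio = 300:195
GCD = 15
Simplified = 20:13
As a decimal: 20/13 ≈ 1.54


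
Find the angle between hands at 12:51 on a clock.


Hour hand (12 ≡ 0 on the dial): 0×30 + 51×0.5 = 25.5°
Minute hand = 51×6 = 306°
Difference = |25.5 - 306| = 280.5°
Since > 180°: 360 - 280.5 = 79.5°

79.5°


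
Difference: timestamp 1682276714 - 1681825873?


450841 seconds (125.2 hours / 5.22 days)

Difference = 1682276714 - 1681825873 = 450841 seconds
In hours: 450841 / 3600 ≈ 125.2
In days: 450841 / 86400 ≈ 5.22


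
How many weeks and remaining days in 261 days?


37 weeks 2 days

Weeks: 261 ÷ 7 = 37 remainder 2


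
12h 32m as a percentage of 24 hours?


Total minutes: 12×60 + 32 = 752
Day = 24×60 = 1440 minutes
Fraction = 752/1440 ≈ 0.5222
As a percentage: 752/1440 × 100 ≈ 52.22%

0.5222 (52.22%)


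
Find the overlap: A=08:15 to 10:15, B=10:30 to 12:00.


0 minutes

Meeting A: 495-615 (in minutes from midnight)
Meeting B: 630-720
Overlap start = max(495, 630) = 630
Overlap end = min(615, 720) = 615
Overlap = max(0, 615 - 630) = 0 min


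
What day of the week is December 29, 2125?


Saturday

Zeller's congruence:
q=29, m=12, k=25, j=21
h = (29 + ⌊13×13/5⌋ + 25 + ⌊25/4⌋ + ⌊21/4⌋ - 2×21) mod 7
= (29 + 33 + 25 + 6 + 5 - 42) mod 7
= 56 mod 7 = 0
h=0 → Saturday


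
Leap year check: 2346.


No

Rules: divisible by 4 AND (not by 100 OR by 400)
2346 ÷ 4 = 586 remainder 2 → not divisible by 4
Not divisible by 4 → not a leap year


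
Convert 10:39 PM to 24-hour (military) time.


22:39

Input: 10:39 PM
PM: 10 + 12 = 22


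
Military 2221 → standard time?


Hour: 22
22 - 12 = 10 → PM

10:21 PM


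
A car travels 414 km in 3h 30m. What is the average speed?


Distance: 414 km
Time: 3h 30m = 210 min = 210/60 = 7/2 hours
Speed = 414 ÷ (7/2) = 414 × 2 / 7 = 828/7 ≈ 118.3 km/h

118.3 km/h


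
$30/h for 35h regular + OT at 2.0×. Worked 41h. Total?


Regular: 35h × $30 = $1050.00
Overtime: 41 - 35 = 6h
OT pay: 6h × $30 × 2.0 = $360.00
Total = $1050.00 + $360.00 = $1410.00

$1410.00


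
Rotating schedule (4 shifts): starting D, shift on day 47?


Shift B

Shifts: A, B, C, D
Start: D (index 3)
Day 47: (3 + 47 - 1) mod 4
= 49 mod 4
= 1
Index 1 → shift B


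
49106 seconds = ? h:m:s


Hours: 49106 ÷ 3600 = 13 remainder 2306
Minutes: 2306 ÷ 60 = 38 remainder 26
Seconds: 26

13h 38m 26s


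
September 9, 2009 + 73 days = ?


Start: September 9, 2009
Add 73 days
September 9 → October 1: 30 - 9 + 1 = 22 days (73 - 22 = 51 left)
October 1 → November 1: 31 - 1 + 1 = 31 days (51 - 31 = 20 left)
November 1 + 20 = November 21, 2009

November 21, 2009


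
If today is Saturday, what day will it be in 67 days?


Start: Saturday (index 5)
(5 + 67) mod 7
= 72 mod 7
= 2
Index 2 → Wednesday

Wednesday


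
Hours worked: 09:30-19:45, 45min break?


Total time = (19×60+45) - (9×60+30)
= 1185 - 570 = 615 min
Minus break: 615 - 45 = 570 min
= 9h 30m

9h 30m (570 minutes)


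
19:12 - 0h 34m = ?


18:38

Start: 1152 minutes from midnight
Subtract: 34 minutes
Remaining: 1152 - 34 = 1118
Hours: 18, Minutes: 38


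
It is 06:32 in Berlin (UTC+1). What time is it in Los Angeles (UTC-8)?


21:32 (previous day)

Time difference = UTC-8 - UTC+1 = -9 hours
New hour = (6 -9) mod 24
= -3 mod 24 = 21
Minutes unchanged → 21:32; -3 < 0 → previous day


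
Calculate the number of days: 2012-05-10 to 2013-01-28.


263 days

From May 10, 2012 to January 28, 2013
Rest of May 2012: 31 - 10 = 21
Full months: June 30, July 31, August 31, September 30, October 31, November 30, December 31
Days into January 2013: 28
Total = 21 + 30 + 31 + 31 + 30 + 31 + 30 + 31 + 28 = 263 days


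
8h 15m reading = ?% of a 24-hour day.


34.4%

Time: 495 minutes
Day: 1440 minutes
Percentage = (495/1440) × 100 ≈ 34.4%


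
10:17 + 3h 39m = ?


13:56

Start: 617 minutes from midnight
Add: 219 minutes
Total: 836 minutes
Hours: 836 ÷ 60 = 13 remainder 56


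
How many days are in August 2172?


Month: August (month 8)
August has 31 days

31 days


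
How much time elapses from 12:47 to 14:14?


1h 27m

End time in minutes: 14×60 + 14 = 854
Start time in minutes: 12×60 + 47 = 767
Difference = 854 - 767 = 87 minutes
= 1 hours 27 minutes


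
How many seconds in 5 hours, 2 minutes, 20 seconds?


18140 seconds

Hours: 5 × 3600 = 18000
Minutes: 2 × 60 = 120
Seconds: 20
Total = 18000 + 120 + 20 = 18140


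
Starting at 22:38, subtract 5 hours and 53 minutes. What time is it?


16:45

Start: 1358 minutes from midnight
Subtract: 353 minutes
Remaining: 1358 - 353 = 1005
Hours: 16, Minutes: 45


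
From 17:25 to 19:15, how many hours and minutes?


End time in minutes: 19×60 + 15 = 1155
Start time in minutes: 17×60 + 25 = 1045
Difference = 1155 - 1045 = 110 minutes
= 1 hours 50 minutes

1h 50m


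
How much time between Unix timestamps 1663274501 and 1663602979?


Difference = 1663602979 - 1663274501 = 328478 seconds
In hours: 328478 / 3600 ≈ 91.2
In days: 328478 / 86400 ≈ 3.80

328478 seconds (91.2 hours / 3.80 days)


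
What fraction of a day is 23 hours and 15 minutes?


0.9688 (96.88%)

Total minutes: 23×60 + 15 = 1395
Day = 24×60 = 1440 minutes
Fraction = 1395/1440 ≈ 0.9688
As a percentage: 1395/1440 × 100 ≈ 96.88%


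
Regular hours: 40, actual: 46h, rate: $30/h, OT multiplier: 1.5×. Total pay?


$1470.00

Regular: 40h × $30 = $1200.00
Overtime: 46 - 40 = 6h
OT pay: 6h × $30 × 1.5 = $270.00
Total = $1200.00 + $270.00 = $1470.00


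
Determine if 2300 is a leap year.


No

Rules: divisible by 4 AND (not by 100 OR by 400)
2300 ÷ 4 = 575 exactly → divisible by 4
2300 ÷ 100 = 23 exactly → divisible by 100
2300 ÷ 400 = 5 remainder 300 → not divisible by 400
Divisible by 100 but not by 400 → not a leap year


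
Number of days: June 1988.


Month: June (month 6)
June has 30 days

30 days


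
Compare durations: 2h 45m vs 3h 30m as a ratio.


Duration 1: 165 minutes
Duration 2: 210 minutes
Ratio = 165:210
GCD = 15
Simplified = 11:14
As a decimal: 11/14 ≈ 0.79

11:14 (0.79)


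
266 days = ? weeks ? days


Weeks: 266 ÷ 7 = 38 remainder 0

38 weeks 0 days


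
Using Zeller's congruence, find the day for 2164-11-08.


Thursday

Zeller's congruence:
q=8, m=11, k=64, j=21
h = (8 + ⌊13×12/5⌋ + 64 + ⌊64/4⌋ + ⌊21/4⌋ - 2×21) mod 7
= (8 + 31 + 64 + 16 + 5 - 42) mod 7
= 82 mod 7 = 5
h=5 → Thursday


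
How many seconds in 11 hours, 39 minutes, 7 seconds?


41947 seconds

Hours: 11 × 3600 = 39600
Minutes: 39 × 60 = 2340
Seconds: 7
Total = 39600 + 2340 + 7 = 41947


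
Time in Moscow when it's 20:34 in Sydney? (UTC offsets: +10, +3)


Time difference = UTC+3 - UTC+10 = -7 hours
New hour = (20 -7) mod 24
= 13 mod 24 = 13
Minutes unchanged → 13:34

13:34


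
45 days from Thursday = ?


Start: Thursday (index 3)
(3 + 45) mod 7
= 48 mod 7
= 6
Index 6 → Sunday

Sunday


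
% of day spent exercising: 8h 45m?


Time: 525 minutes
Day: 1440 minutes
Percentage = (525/1440) × 100 ≈ 36.5%

36.5%


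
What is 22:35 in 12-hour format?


10:35 PM

Hour: 22
22 - 12 = 10 → PM


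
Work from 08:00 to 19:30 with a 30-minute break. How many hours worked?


Total time = (19×60+30) - (8×60+0)
= 1170 - 480 = 690 min
Minus break: 690 - 30 = 660 min
= 11h 0m

11h 0m (660 minutes)


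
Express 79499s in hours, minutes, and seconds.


Hours: 79499 ÷ 3600 = 22 remainder 299
Minutes: 299 ÷ 60 = 4 remainder 59
Seconds: 59

22h 4m 59s


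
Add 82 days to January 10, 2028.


Start: January 10, 2028
Add 82 days
January 10 → February 1: 31 - 10 + 1 = 22 days (82 - 22 = 60 left)
February 1 → March 1: 29 - 1 + 1 = 29 days (60 - 29 = 31 left)
March 1 → April 1: 31 - 1 + 1 = 31 days (31 - 31 = 0 left)
Land exactly on April 1, 2028

April 1, 2028


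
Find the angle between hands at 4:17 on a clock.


26.5°

Hour hand = 4×30 + 17×0.5 = 128.5°
Minute hand = 17×6 = 102°
Difference = |128.5 - 102| = 26.5°


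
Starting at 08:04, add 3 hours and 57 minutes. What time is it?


12:01

Start: 484 minutes from midnight
Add: 237 minutes
Total: 721 minutes
Hours: 721 ÷ 60 = 12 remainder 1


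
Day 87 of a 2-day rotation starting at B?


Shifts: A, B
Start: B (index 1)
Day 87: (1 + 87 - 1) mod 2
= 87 mod 2
= 1
Index 1 → shift B

Shift B


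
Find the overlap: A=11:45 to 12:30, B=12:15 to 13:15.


15 minutes

Meeting A: 705-750 (in minutes from midnight)
Meeting B: 735-795
Overlap start = max(705, 735) = 735
Overlap end = min(750, 795) = 750
Overlap = max(0, 750 - 735) = 15 min


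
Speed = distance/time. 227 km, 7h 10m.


31.7 km/h

Distance: 227 km
Time: 7h 10m = 430 min = 430/60 = 43/6 hours
Speed = 227 ÷ (43/6) = 227 × 6 / 43 = 1362/43 ≈ 31.7 km/h


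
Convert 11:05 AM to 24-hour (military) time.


Input: 11:05 AM
AM hour stays: 11

11:05


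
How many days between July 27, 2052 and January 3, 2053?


160 days

From July 27, 2052 to January 3, 2053
Rest of July 2052: 31 - 27 = 4
Full months: August 31, September 30, October 31, November 30, December 31
Days into January 2053: 3
Total = 4 + 31 + 30 + 31 + 30 + 31 + 3 = 160 days


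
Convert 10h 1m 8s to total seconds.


36068 seconds

Hours: 10 × 3600 = 36000
Minutes: 1 × 60 = 60
Seconds: 8
Total = 36000 + 60 + 8 = 36068


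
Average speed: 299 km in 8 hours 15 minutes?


36.2 km/h

Distance: 299 km
Time: 8h 15m = 495 min = 495/60 = 33/4 hours
Speed = 299 ÷ (33/4) = 299 × 4 / 33 = 1196/33 ≈ 36.2 km/h


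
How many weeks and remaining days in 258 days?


Weeks: 258 ÷ 7 = 36 remainder 6

36 weeks 6 days


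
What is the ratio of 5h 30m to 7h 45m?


22:31 (0.71)

Duration 1: 330 minutes
Duration 2: 465 minutes
Ratio = 330:465
GCD = 15
Simplified = 22:31
As a decimal: 22/31 ≈ 0.71


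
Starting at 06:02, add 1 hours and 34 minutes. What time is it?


Start: 362 minutes from midnight
Add: 94 minutes
Total: 456 minutes
Hours: 456 ÷ 60 = 7 remainder 36

07:36


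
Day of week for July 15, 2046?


Sunday

Zeller's congruence:
q=15, m=7, k=46, j=20
h = (15 + ⌊13×8/5⌋ + 46 + ⌊46/4⌋ + ⌊20/4⌋ - 2×20) mod 7
= (15 + 20 + 46 + 11 + 5 - 40) mod 7
= 57 mod 7 = 1
h=1 → Sunday


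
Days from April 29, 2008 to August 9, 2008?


102 days

From April 29, 2008 to August 9, 2008
Rest of April 2008: 30 - 29 = 1
Full months: May 31, June 30, July 31
Days into August 2008: 9
Total = 1 + 31 + 30 + 31 + 9 = 102 days


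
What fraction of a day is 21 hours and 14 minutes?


0.8847 (88.47%)

Total minutes: 21×60 + 14 = 1274
Day = 24×60 = 1440 minutes
Fraction = 1274/1440 ≈ 0.8847
As a percentage: 1274/1440 × 100 ≈ 88.47%


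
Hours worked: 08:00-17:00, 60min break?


Total time = (17×60+0) - (8×60+0)
= 1020 - 480 = 540 min
Minus break: 540 - 60 = 480 min
= 8h 0m

8h 0m (480 minutes)


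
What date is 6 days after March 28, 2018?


April 3, 2018

Start: March 28, 2018
Add 6 days
March 28 → April 1: 31 - 28 + 1 = 4 days (6 - 4 = 2 left)
April 1 + 2 = April 3, 2018


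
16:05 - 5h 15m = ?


10:50

Start: 965 minutes from midnight
Subtract: 315 minutes
Remaining: 965 - 315 = 650
Hours: 10, Minutes: 50


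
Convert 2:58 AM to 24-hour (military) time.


Input: 2:58 AM
AM hour stays: 2

02:58


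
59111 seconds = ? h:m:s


16h 25m 11s

Hours: 59111 ÷ 3600 = 16 remainder 1511
Minutes: 1511 ÷ 60 = 25 remainder 11
Seconds: 11


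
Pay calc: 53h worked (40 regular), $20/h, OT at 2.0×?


Regular: 40h × $20 = $800.00
Overtime: 53 - 40 = 13h
OT pay: 13h × $20 × 2.0 = $520.00
Total = $800.00 + $520.00 = $1320.00

$1320.00


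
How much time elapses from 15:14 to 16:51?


1h 37m

End time in minutes: 16×60 + 51 = 1011
Start time in minutes: 15×60 + 14 = 914
Difference = 1011 - 914 = 97 minutes
= 1 hours 37 minutes


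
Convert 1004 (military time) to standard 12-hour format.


10:04 AM

Hour: 10
10 < 12 → AM


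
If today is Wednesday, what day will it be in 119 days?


Wednesday

Start: Wednesday (index 2)
(2 + 119) mod 7
= 121 mod 7
= 2
Index 2 → Wednesday


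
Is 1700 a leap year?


No

Rules: divisible by 4 AND (not by 100 OR by 400)
1700 ÷ 4 = 425 exactly → divisible by 4
1700 ÷ 100 = 17 exactly → divisible by 100
1700 ÷ 400 = 4 remainder 100 → not divisible by 400
Divisible by 100 but not by 400 → not a leap year


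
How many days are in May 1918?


31 days

Month: May (month 5)
May has 31 days


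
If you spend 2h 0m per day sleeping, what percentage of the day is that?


8.3%

Time: 120 minutes
Day: 1440 minutes
Percentage = (120/1440) × 100 ≈ 8.3%


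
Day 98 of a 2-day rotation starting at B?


Shift A

Shifts: A, B
Start: B (index 1)
Day 98: (1 + 98 - 1) mod 2
= 98 mod 2
= 0
Index 0 → shift A


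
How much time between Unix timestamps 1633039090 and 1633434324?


Difference = 1633434324 - 1633039090 = 395234 seconds
In hours: 395234 / 3600 ≈ 109.8
In days: 395234 / 86400 ≈ 4.57

395234 seconds (109.8 hours / 4.57 days)


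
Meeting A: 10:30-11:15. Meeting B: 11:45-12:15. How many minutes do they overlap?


Meeting A: 630-675 (in minutes from midnight)
Meeting B: 705-735
Overlap start = max(630, 705) = 705
Overlap end = min(675, 735) = 675
Overlap = max(0, 675 - 705) = 0 min

0 minutes


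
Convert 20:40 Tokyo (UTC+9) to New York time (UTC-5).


Time difference = UTC-5 - UTC+9 = -14 hours
New hour = (20 -14) mod 24
= 6 mod 24 = 6
Minutes unchanged → 06:40

06:40


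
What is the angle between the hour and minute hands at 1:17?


63.5°

Hour hand = 1×30 + 17×0.5 = 38.5°
Minute hand = 17×6 = 102°
Difference = |38.5 - 102| = 63.5°


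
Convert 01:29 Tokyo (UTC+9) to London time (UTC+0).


16:29 (previous day)

Time difference = UTC+0 - UTC+9 = -9 hours
New hour = (1 -9) mod 24
= -8 mod 24 = 16
Minutes unchanged → 16:29; -8 < 0 → previous day


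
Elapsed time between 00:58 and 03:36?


2h 38m

End time in minutes: 3×60 + 36 = 216
Start time in minutes: 0×60 + 58 = 58
Difference = 216 - 58 = 158 minutes
= 2 hours 38 minutes


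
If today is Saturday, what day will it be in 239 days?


Start: Saturday (index 5)
(5 + 239) mod 7
= 244 mod 7
= 6
Index 6 → Sunday

Sunday


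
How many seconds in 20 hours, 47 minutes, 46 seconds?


Hours: 20 × 3600 = 72000
Minutes: 47 × 60 = 2820
Seconds: 46
Total = 72000 + 2820 + 46 = 74866

74866 seconds


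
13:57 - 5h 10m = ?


08:47

Start: 837 minutes from midnight
Subtract: 310 minutes
Remaining: 837 - 310 = 527
Hours: 8, Minutes: 47


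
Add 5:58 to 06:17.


12:15

Start: 377 minutes from midnight
Add: 358 minutes
Total: 735 minutes
Hours: 735 ÷ 60 = 12 remainder 15


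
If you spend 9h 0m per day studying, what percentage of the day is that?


37.5%

Time: 540 minutes
Day: 1440 minutes
Percentage = (540/1440) × 100 = 37.5%


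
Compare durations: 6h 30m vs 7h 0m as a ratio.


Duration 1: 390 minutes
Duration 2: 420 minutes
Ratio = 390:420
GCD = 30
Simplified = 13:14
As a decimal: 13/14 ≈ 0.93

13:14 (0.93)


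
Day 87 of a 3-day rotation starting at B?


Shifts: A, B, C
Start: B (index 1)
Day 87: (1 + 87 - 1) mod 3
= 87 mod 3
= 0
Index 0 → shift A

Shift A


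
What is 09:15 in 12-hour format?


Hour: 9
9 < 12 → AM

9:15 AM


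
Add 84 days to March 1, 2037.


Start: March 1, 2037
Add 84 days
March 1 → April 1: 31 - 1 + 1 = 31 days (84 - 31 = 53 left)
April 1 → May 1: 30 - 1 + 1 = 30 days (53 - 30 = 23 left)
May 1 + 23 = May 24, 2037

May 24, 2037


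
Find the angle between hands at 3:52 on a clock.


Hour hand = 3×30 + 52×0.5 = 116.0°
Minute hand = 52×6 = 312°
Difference = |116.0 - 312| = 196.0°
Since > 180°: 360 - 196.0 = 164.0°

164.0°


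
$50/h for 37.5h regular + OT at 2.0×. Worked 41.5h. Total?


Regular: 37.5h × $50 = $1875.00
Overtime: 41.5 - 37.5 = 4.0h
OT pay: 4.0h × $50 × 2.0 = $400.00
Total = $1875.00 + $400.00 = $2275.00

$2275.00


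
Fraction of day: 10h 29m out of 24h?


Total minutes: 10×60 + 29 = 629
Day = 24×60 = 1440 minutes
Fraction = 629/1440 ≈ 0.4368
As a percentage: 629/1440 × 100 ≈ 43.68%

0.4368 (43.68%)


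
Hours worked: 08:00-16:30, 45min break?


Total time = (16×60+30) - (8×60+0)
= 990 - 480 = 510 min
Minus break: 510 - 45 = 465 min
= 7h 45m

7h 45m (465 minutes)


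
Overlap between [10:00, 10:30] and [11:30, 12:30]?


0 minutes

Meeting A: 600-630 (in minutes from midnight)
Meeting B: 690-750
Overlap start = max(600, 690) = 690
Overlap end = min(630, 750) = 630
Overlap = max(0, 630 - 690) = 0 min


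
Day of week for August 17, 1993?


Zeller's congruence:
q=17, m=8, k=93, j=19
h = (17 + ⌊13×9/5⌋ + 93 + ⌊93/4⌋ + ⌊19/4⌋ - 2×19) mod 7
= (17 + 23 + 93 + 23 + 4 - 38) mod 7
= 122 mod 7 = 3
h=3 → Tuesday

Tuesday


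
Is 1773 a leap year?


No

Rules: divisible by 4 AND (not by 100 OR by 400)
1773 ÷ 4 = 443 remainder 1 → not divisible by 4
Not divisible by 4 → not a leap year


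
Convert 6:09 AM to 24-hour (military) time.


Input: 6:09 AM
AM hour stays: 6

06:09


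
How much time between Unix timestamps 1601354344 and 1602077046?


722702 seconds (200.8 hours / 8.36 days)

Difference = 1602077046 - 1601354344 = 722702 seconds
In hours: 722702 / 3600 ≈ 200.8
In days: 722702 / 86400 ≈ 8.36


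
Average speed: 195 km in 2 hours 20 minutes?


83.6 km/h

Distance: 195 km
Time: 2h 20m = 140 min = 140/60 = 7/3 hours
Speed = 195 ÷ (7/3) = 195 × 3 / 7 = 585/7 ≈ 83.6 km/h


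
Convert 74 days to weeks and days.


Weeks: 74 ÷ 7 = 10 remainder 4

10 weeks 4 days


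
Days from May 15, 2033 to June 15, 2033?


From May 15, 2033 to June 15, 2033
Rest of May 2033: 31 - 15 = 16
Days into June 2033: 15
Total = 16 + 15 = 31 days

31 days


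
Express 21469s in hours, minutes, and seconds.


Hours: 21469 ÷ 3600 = 5 remainder 3469
Minutes: 3469 ÷ 60 = 57 remainder 49
Seconds: 49

5h 57m 49s


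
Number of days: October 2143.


Month: October (month 10)
October has 31 days

31 days


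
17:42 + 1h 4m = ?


Start: 1062 minutes from midnight
Add: 64 minutes
Total: 1126 minutes
Hours: 1126 ÷ 60 = 18 remainder 46

18:46


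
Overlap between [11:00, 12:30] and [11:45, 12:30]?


Meeting A: 660-750 (in minutes from midnight)
Meeting B: 705-750
Overlap start = max(660, 705) = 705
Overlap end = min(750, 750) = 750
Overlap = max(0, 750 - 705) = 45 min

45 minutes


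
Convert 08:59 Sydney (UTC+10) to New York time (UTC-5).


Time difference = UTC-5 - UTC+10 = -15 hours
New hour = (8 -15) mod 24
= -7 mod 24 = 17
Minutes unchanged → 17:59; -7 < 0 → previous day

17:59 (previous day)


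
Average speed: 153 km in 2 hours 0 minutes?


76.5 km/h

Distance: 153 km
Time: 2 hours
Speed = 153 / 2 = 76.5 km/h


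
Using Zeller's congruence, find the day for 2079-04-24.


Zeller's congruence:
q=24, m=4, k=79, j=20
h = (24 + ⌊13×5/5⌋ + 79 + ⌊79/4⌋ + ⌊20/4⌋ - 2×20) mod 7
= (24 + 13 + 79 + 19 + 5 - 40) mod 7
= 100 mod 7 = 2
h=2 → Monday

Monday


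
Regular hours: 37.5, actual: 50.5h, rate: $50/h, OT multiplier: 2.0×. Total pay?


Regular: 37.5h × $50 = $1875.00
Overtime: 50.5 - 37.5 = 13.0h
OT pay: 13.0h × $50 × 2.0 = $1300.00
Total = $1875.00 + $1300.00 = $3175.00

$3175.00


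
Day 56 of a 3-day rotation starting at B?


Shifts: A, B, C
Start: B (index 1)
Day 56: (1 + 56 - 1) mod 3
= 56 mod 3
= 2
Index 2 → shift C

Shift C


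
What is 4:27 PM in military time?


16:27

Input: 4:27 PM
PM: 4 + 12 = 16


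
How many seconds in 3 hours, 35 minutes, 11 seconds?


12911 seconds

Hours: 3 × 3600 = 10800
Minutes: 35 × 60 = 2100
Seconds: 11
Total = 10800 + 2100 + 11 = 12911


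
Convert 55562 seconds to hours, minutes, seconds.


Hours: 55562 ÷ 3600 = 15 remainder 1562
Minutes: 1562 ÷ 60 = 26 remainder 2
Seconds: 2

15h 26m 2s


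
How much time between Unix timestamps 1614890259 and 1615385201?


494942 seconds (137.5 hours / 5.73 days)

Difference = 1615385201 - 1614890259 = 494942 seconds
In hours: 494942 / 3600 ≈ 137.5
In days: 494942 / 86400 ≈ 5.73


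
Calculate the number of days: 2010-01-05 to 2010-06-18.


164 days

From January 5, 2010 to June 18, 2010
Rest of January 2010: 31 - 5 = 26
Full months: February 2010 28, March 31, April 30, May 31
Days into June 2010: 18
Total = 26 + 28 + 31 + 30 + 31 + 18 = 164 days


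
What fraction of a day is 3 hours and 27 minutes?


Total minutes: 3×60 + 27 = 207
Day = 24×60 = 1440 minutes
Fraction = 207/1440 ≈ 0.1438
As a percentage: 207/1440 × 100 ≈ 14.38%

0.1438 (14.38%)


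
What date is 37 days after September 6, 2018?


Start: September 6, 2018
Add 37 days
September 6 → October 1: 30 - 6 + 1 = 25 days (37 - 25 = 12 left)
October 1 + 12 = October 13, 2018

October 13, 2018


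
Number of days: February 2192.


29 days

Month: February (month 2)
February: 28 or 29 (leap year)
2192 leap year? Yes


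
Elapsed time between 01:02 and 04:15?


End time in minutes: 4×60 + 15 = 255
Start time in minutes: 1×60 + 2 = 62
Difference = 255 - 62 = 193 minutes
= 3 hours 13 minutes

3h 13m


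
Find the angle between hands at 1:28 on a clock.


124.0°

Hour hand = 1×30 + 28×0.5 = 44.0°
Minute hand = 28×6 = 168°
Difference = |44.0 - 168| = 124.0°


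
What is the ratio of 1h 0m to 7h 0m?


Duration 1: 60 minutes
Duration 2: 420 minutes
Ratio = 60:420
GCD = 60
Simplified = 1:7
As a decimal: 1/7 ≈ 0.14

1:7 (0.14)


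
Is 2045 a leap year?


Rules: divisible by 4 AND (not by 100 OR by 400)
2045 ÷ 4 = 511 remainder 1 → not divisible by 4
Not divisible by 4 → not a leap year

No


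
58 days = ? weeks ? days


8 weeks 2 days

Weeks: 58 ÷ 7 = 8 remainder 2


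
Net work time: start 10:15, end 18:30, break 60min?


7h 15m (435 minutes)

Total time = (18×60+30) - (10×60+15)
= 1110 - 615 = 495 min
Minus break: 495 - 60 = 435 min
= 7h 15m


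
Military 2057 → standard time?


Hour: 20
20 - 12 = 8 → PM

8:57 PM


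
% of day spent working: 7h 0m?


29.2%

Time: 420 minutes
Day: 1440 minutes
Percentage = (420/1440) × 100 ≈ 29.2%


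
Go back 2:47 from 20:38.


17:51

Start: 1238 minutes from midnight
Subtract: 167 minutes
Remaining: 1238 - 167 = 1071
Hours: 17, Minutes: 51


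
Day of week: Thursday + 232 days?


Friday

Start: Thursday (index 3)
(3 + 232) mod 7
= 235 mod 7
= 4
Index 4 → Friday


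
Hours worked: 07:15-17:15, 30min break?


9h 30m (570 minutes)

Total time = (17×60+15) - (7×60+15)
= 1035 - 435 = 600 min
Minus break: 600 - 30 = 570 min
= 9h 30m


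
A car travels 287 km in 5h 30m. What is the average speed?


52.2 km/h

Distance: 287 km
Time: 5h 30m = 330 min = 330/60 = 11/2 hours
Speed = 287 ÷ (11/2) = 287 × 2 / 11 = 574/11 ≈ 52.2 km/h


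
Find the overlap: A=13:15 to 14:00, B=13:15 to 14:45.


Meeting A: 795-840 (in minutes from midnight)
Meeting B: 795-885
Overlap start = max(795, 795) = 795
Overlap end = min(840, 885) = 840
Overlap = max(0, 840 - 795) = 45 min

45 minutes


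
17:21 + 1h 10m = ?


18:31

Start: 1041 minutes from midnight
Add: 70 minutes
Total: 1111 minutes
Hours: 1111 ÷ 60 = 18 remainder 31


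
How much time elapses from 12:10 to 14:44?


2h 34m

End time in minutes: 14×60 + 44 = 884
Start time in minutes: 12×60 + 10 = 730
Difference = 884 - 730 = 154 minutes
= 2 hours 34 minutes


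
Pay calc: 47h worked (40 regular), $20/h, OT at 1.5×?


Regular: 40h × $20 = $800.00
Overtime: 47 - 40 = 7h
OT pay: 7h × $20 × 1.5 = $210.00
Total = $800.00 + $210.00 = $1010.00

$1010.00


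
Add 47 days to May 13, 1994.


Start: May 13, 1994
Add 47 days
May 13 → June 1: 31 - 13 + 1 = 19 days (47 - 19 = 28 left)
June 1 + 28 = June 29, 1994

June 29, 1994


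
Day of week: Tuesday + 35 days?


Tuesday

Start: Tuesday (index 1)
(1 + 35) mod 7
= 36 mod 7
= 1
Index 1 → Tuesday


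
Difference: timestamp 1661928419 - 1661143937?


784482 seconds (217.9 hours / 9.08 days)

Difference = 1661928419 - 1661143937 = 784482 seconds
In hours: 784482 / 3600 ≈ 217.9
In days: 784482 / 86400 ≈ 9.08


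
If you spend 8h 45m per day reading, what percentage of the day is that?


Time: 525 minutes
Day: 1440 minutes
Percentage = (525/1440) × 100 ≈ 36.5%

36.5%


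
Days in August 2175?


31 days

Month: August (month 8)
August has 31 days


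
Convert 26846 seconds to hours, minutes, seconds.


7h 27m 26s

Hours: 26846 ÷ 3600 = 7 remainder 1646
Minutes: 1646 ÷ 60 = 27 remainder 26
Seconds: 26


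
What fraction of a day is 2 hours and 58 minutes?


0.1236 (12.36%)

Total minutes: 2×60 + 58 = 178
Day = 24×60 = 1440 minutes
Fraction = 178/1440 ≈ 0.1236
As a percentage: 178/1440 × 100 ≈ 12.36%


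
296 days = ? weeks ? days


42 weeks 2 days

Weeks: 296 ÷ 7 = 42 remainder 2


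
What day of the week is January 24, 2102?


Zeller's congruence:
q=24, m=13, k=1, j=21
h = (24 + ⌊13×14/5⌋ + 1 + ⌊1/4⌋ + ⌊21/4⌋ - 2×21) mod 7
= (24 + 36 + 1 + 0 + 5 - 42) mod 7
= 24 mod 7 = 3
h=3 → Tuesday

Tuesday


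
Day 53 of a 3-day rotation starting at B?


Shifts: A, B, C
Start: B (index 1)
Day 53: (1 + 53 - 1) mod 3
= 53 mod 3
= 2
Index 2 → shift C

Shift C


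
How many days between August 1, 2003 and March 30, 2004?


242 days

From August 1, 2003 to March 30, 2004
Rest of August 2003: 31 - 1 = 30
Full months: September 30, October 31, November 30, December 31, January 31, February 2004 29
Days into March 2004: 30
Total = 30 + 30 + 31 + 30 + 31 + 31 + 29 + 30 = 242 days


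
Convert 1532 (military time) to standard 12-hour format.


3:32 PM

Hour: 15
15 - 12 = 3 → PM


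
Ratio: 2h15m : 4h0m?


Duration 1: 135 minutes
Duration 2: 240 minutes
Ratio = 135:240
GCD = 15
Simplified = 9:16
As a decimal: 9/16 ≈ 0.56

9:16 (0.56)


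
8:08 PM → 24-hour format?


Input: 8:08 PM
PM: 8 + 12 = 20

20:08


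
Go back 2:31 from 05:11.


02:40

Start: 311 minutes from midnight
Subtract: 151 minutes
Remaining: 311 - 151 = 160
Hours: 2, Minutes: 40


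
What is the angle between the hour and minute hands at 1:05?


2.5°

Hour hand = 1×30 + 5×0.5 = 32.5°
Minute hand = 5×6 = 30°
Difference = |32.5 - 30| = 2.5°


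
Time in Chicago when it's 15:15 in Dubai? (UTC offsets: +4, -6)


Time difference = UTC-6 - UTC+4 = -10 hours
New hour = (15 -10) mod 24
= 5 mod 24 = 5
Minutes unchanged → 05:15

05:15


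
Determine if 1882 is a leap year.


No

Rules: divisible by 4 AND (not by 100 OR by 400)
1882 ÷ 4 = 470 remainder 2 → not divisible by 4
Not divisible by 4 → not a leap year


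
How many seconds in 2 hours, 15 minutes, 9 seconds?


Hours: 2 × 3600 = 7200
Minutes: 15 × 60 = 900
Seconds: 9
Total = 7200 + 900 + 9 = 8109

8109 seconds


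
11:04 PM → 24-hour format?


23:04

Input: 11:04 PM
PM: 11 + 12 = 23


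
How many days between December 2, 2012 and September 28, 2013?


300 days

From December 2, 2012 to September 28, 2013
Rest of December 2012: 31 - 2 = 29
Full months: January 31, February 2013 28, March 31, April 30, May 31, June 30, July 31, August 31
Days into September 2013: 28
Total = 29 + 31 + 28 + 31 + 30 + 31 + 30 + 31 + 31 + 28 = 300 days


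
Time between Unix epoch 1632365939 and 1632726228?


360289 seconds (100.1 hours / 4.17 days)

Difference = 1632726228 - 1632365939 = 360289 seconds
In hours: 360289 / 3600 ≈ 100.1
In days: 360289 / 86400 ≈ 4.17


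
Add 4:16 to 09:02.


Start: 542 minutes from midnight
Add: 256 minutes
Total: 798 minutes
Hours: 798 ÷ 60 = 13 remainder 18

13:18


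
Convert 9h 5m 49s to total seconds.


Hours: 9 × 3600 = 32400
Minutes: 5 × 60 = 300
Seconds: 49
Total = 32400 + 300 + 49 = 32749

32749 seconds


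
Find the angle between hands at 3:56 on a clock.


Hour hand = 3×30 + 56×0.5 = 118.0°
Minute hand = 56×6 = 336°
Difference = |118.0 - 336| = 218.0°
Since > 180°: 360 - 218.0 = 142.0°

142.0°


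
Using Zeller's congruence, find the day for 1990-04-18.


Zeller's congruence:
q=18, m=4, k=90, j=19
h = (18 + ⌊13×5/5⌋ + 90 + ⌊90/4⌋ + ⌊19/4⌋ - 2×19) mod 7
= (18 + 13 + 90 + 22 + 4 - 38) mod 7
= 109 mod 7 = 4
h=4 → Wednesday

Wednesday


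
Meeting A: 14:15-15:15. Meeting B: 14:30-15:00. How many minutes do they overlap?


Meeting A: 855-915 (in minutes from midnight)
Meeting B: 870-900
Overlap start = max(855, 870) = 870
Overlap end = min(915, 900) = 900
Overlap = max(0, 900 - 870) = 30 min

30 minutes


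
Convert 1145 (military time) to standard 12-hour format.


Hour: 11
11 < 12 → AM

11:45 AM


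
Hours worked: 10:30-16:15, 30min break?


5h 15m (315 minutes)

Total time = (16×60+15) - (10×60+30)
= 975 - 630 = 345 min
Minus break: 345 - 30 = 315 min
= 5h 15m


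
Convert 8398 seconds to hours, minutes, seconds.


2h 19m 58s

Hours: 8398 ÷ 3600 = 2 remainder 1198
Minutes: 1198 ÷ 60 = 19 remainder 58
Seconds: 58


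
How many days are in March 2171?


Month: March (month 3)
March has 31 days

31 days


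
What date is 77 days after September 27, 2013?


Start: September 27, 2013
Add 77 days
September 27 → October 1: 30 - 27 + 1 = 4 days (77 - 4 = 73 left)
October 1 → November 1: 31 - 1 + 1 = 31 days (73 - 31 = 42 left)
November 1 → December 1: 30 - 1 + 1 = 30 days (42 - 30 = 12 left)
December 1 + 12 = December 13, 2013

December 13, 2013


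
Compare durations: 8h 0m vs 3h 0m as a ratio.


8:3 (2.67)

Duration 1: 480 minutes
Duration 2: 180 minutes
Ratio = 480:180
GCD = 60
Simplified = 8:3
As a decimal: 8/3 ≈ 2.67


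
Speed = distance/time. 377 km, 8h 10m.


46.2 km/h

Distance: 377 km
Time: 8h 10m = 490 min = 490/60 = 49/6 hours
Speed = 377 ÷ (49/6) = 377 × 6 / 49 = 2262/49 ≈ 46.2 km/h
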